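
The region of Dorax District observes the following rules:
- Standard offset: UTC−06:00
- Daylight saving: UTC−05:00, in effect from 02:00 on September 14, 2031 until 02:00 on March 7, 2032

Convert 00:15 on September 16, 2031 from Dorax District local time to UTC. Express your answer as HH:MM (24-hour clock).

Daylight saving runs 14 September 2031 – 7 March 2032; September 16, 2031 is inside that window, so Dorax District is at UTC−05:00.
00:15 local + 5h = 05:15 UTC.

05:15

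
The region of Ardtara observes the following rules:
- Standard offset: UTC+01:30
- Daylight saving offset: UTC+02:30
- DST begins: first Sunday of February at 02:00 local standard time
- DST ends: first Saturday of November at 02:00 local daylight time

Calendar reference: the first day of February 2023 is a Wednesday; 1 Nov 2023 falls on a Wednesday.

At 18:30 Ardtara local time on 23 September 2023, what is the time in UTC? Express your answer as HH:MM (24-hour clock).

1 February 2023 is a Wednesday, so the first Sunday is February 5.
1 November 2023 is a Wednesday, so the first Saturday is November 4.
23 September 2023 falls between 5 February and 4 November, so daylight saving is in effect and Ardtara is at UTC+02:30.
18:30 local − 2h30m = 16:00 UTC.

16:00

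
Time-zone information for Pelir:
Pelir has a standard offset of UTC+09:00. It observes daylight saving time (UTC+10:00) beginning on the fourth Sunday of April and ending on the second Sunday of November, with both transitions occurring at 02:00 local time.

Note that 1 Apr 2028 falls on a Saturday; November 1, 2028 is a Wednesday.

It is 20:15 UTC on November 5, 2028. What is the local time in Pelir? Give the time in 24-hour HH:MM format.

06:15

1 April 2028 is a Saturday, so the first Sunday is April 2 and the fourth is April 23.
1 November 2028 is a Wednesday, so the first Sunday is November 5 and the second is November 12.
At the standard offset (UTC+09:00), 20:15 UTC + 9h = 05:15 Pelir standard time (rolling into the next day, 6 November 2028).
Daylight saving runs 23 April – 12 November; the standard-time date in Pelir, November 6, 2028, is inside that window, so Pelir is at UTC+10:00.
20:15 UTC + 10h = 06:15 local (rolling into the next day, 6 November 2028).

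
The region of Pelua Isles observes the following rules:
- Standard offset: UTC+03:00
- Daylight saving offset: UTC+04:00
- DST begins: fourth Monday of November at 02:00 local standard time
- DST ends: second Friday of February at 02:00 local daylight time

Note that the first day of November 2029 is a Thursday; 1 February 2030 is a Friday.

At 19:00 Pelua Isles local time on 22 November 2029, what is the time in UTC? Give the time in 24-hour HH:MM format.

1 November 2029 is a Thursday, so the first Monday is November 5 and the fourth is November 26.
1 February 2030 is a Friday, so the first Friday is February 1 and the second is February 8.
22 November 2029 does not fall between 26 November 2029 and 8 February 2030, so daylight saving is not in effect and Pelua Isles is at UTC+03:00.
19:00 local − 3h = 16:00 UTC.

16:00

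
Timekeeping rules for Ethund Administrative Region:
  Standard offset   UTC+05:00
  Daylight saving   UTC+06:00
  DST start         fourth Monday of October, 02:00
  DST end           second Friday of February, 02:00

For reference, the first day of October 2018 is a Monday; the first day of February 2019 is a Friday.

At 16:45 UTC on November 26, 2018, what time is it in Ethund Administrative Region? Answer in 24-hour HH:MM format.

22:45

1 October 2018 is a Monday, so the first Monday is October 1 and the fourth is October 22.
1 February 2019 is a Friday, so the first Friday is February 1 and the second is February 8.
At the standard offset (UTC+05:00), 16:45 UTC + 5h = 21:45 Ethund Administrative Region standard time.
The standard-time date in Ethund Administrative Region, November 26, 2018, falls between 22 October 2018 and 8 February 2019, so daylight saving is in effect and Ethund Administrative Region is at UTC+06:00.
16:45 UTC + 6h = 22:45 local.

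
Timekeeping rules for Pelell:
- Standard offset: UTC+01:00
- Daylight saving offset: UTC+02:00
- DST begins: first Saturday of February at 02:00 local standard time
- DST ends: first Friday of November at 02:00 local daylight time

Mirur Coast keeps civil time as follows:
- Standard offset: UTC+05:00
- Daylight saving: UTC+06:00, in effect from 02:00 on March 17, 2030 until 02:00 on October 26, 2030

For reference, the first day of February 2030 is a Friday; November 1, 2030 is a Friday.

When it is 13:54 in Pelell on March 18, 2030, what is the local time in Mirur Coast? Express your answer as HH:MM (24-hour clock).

1 February 2030 is a Friday, so the first Saturday is February 2.
1 November 2030 is a Friday, so the first Friday is November 1.
March 18, 2030 lies within the daylight-saving period (2 February – 1 November), so Pelell is on daylight time, UTC+02:00.
13:54 Pelell − 2h = 11:54 UTC.
At the standard offset (UTC+05:00), 11:54 UTC + 5h = 16:54 Mirur Coast standard time.
The standard-time date in Mirur Coast, March 18, 2030, falls between 17 March and 26 October, so daylight saving is in effect and Mirur Coast is at UTC+06:00.
11:54 UTC + 6h = 17:54 Mirur Coast.

17:54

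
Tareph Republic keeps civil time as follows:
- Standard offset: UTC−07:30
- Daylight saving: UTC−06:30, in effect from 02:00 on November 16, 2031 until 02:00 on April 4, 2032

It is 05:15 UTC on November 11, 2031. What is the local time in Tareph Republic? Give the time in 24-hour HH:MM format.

21:45

At the standard offset (UTC−07:30), 05:15 UTC − 7h30m = 21:45 Tareph Republic standard time (rolling into the previous day, 10 November 2031).
The standard-time date in Tareph Republic, November 10, 2031, is outside the daylight-saving period (16 November 2031 – 4 April 2032), so Tareph Republic is on standard time, UTC−07:30.
05:15 UTC − 7h30m = 21:45 local (rolling into the previous day, 10 November 2031).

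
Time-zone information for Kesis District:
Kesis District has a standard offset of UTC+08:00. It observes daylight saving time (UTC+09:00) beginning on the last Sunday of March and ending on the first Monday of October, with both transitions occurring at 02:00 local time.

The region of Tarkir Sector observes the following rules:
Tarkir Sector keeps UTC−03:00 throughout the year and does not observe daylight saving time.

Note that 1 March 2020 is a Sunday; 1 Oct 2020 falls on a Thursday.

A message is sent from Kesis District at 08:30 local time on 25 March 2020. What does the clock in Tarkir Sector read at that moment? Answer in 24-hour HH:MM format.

21:30

1 March 2020 is a Sunday, so Sundays fall on 1, 8, 15, 22, 29; the last is March 29.
1 October 2020 is a Thursday, so the first Monday is October 5.
Daylight saving runs 29 March – 5 October; 25 March 2020 is outside that window, so Kesis District is on standard time at UTC+08:00.
08:30 Kesis District − 8h = 00:30 UTC.
Tarkir Sector stays on UTC−03:00 all year.
00:30 UTC − 3h = 21:30 Tarkir Sector (rolling into the previous day, 24 March 2020).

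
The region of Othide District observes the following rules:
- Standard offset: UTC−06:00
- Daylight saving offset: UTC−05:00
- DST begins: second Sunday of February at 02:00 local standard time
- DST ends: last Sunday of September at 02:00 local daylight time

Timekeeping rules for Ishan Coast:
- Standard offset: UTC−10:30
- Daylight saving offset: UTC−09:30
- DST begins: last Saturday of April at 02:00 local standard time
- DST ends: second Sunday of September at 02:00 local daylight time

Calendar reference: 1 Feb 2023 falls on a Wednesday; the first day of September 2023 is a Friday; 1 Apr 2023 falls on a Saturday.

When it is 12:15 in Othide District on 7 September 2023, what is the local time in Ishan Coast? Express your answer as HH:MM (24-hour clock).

1 February 2023 is a Wednesday, so the first Sunday is February 5 and the second is February 12.
1 September 2023 is a Friday, so Sundays fall on 3, 10, 17, 24; the last is September 24.
7 September 2023 falls between 12 February and 24 September, so daylight saving is in effect and Othide District is at UTC−05:00.
12:15 Othide District + 5h = 17:15 UTC.
1 April 2023 is a Saturday, so Saturdays fall on 1, 8, 15, 22, 29; the last is April 29.
1 September 2023 is a Friday, so the first Sunday is September 3 and the second is September 10.
At the standard offset (UTC−10:30), 17:15 UTC − 10h30m = 06:45 Ishan Coast standard time.
Daylight saving runs 29 April – 10 September; the standard-time date in Ishan Coast, 7 September 2023, is inside that window, so Ishan Coast is at UTC−09:30.
17:15 UTC − 9h30m = 07:45 Ishan Coast.

07:45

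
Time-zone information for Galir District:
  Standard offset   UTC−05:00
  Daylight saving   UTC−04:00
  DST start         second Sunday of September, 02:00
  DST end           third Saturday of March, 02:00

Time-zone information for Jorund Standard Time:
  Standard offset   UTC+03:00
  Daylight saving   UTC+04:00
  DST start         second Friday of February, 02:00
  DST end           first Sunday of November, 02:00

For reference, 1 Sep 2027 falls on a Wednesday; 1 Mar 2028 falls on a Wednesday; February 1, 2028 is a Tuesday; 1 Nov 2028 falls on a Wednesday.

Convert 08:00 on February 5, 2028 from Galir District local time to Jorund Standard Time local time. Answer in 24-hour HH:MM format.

15:00

1 September 2027 is a Wednesday, so the first Sunday is September 5 and the second is September 12.
1 March 2028 is a Wednesday, so the first Saturday is March 4 and the third is March 18.
February 5, 2028 falls between 12 September 2027 and 18 March 2028, so daylight saving is in effect and Galir District is at UTC−04:00.
08:00 Galir District + 4h = 12:00 UTC.
1 February 2028 is a Tuesday, so the first Friday is February 4 and the second is February 11.
1 November 2028 is a Wednesday, so the first Sunday is November 5.
At the standard offset (UTC+03:00), 12:00 UTC + 3h = 15:00 Jorund Standard Time standard time.
The standard-time date in Jorund Standard Time, February 5, 2028, does not fall between 11 February and 5 November, so daylight saving is not in effect and Jorund Standard Time is at UTC+03:00.
12:00 UTC + 3h = 15:00 Jorund Standard Time.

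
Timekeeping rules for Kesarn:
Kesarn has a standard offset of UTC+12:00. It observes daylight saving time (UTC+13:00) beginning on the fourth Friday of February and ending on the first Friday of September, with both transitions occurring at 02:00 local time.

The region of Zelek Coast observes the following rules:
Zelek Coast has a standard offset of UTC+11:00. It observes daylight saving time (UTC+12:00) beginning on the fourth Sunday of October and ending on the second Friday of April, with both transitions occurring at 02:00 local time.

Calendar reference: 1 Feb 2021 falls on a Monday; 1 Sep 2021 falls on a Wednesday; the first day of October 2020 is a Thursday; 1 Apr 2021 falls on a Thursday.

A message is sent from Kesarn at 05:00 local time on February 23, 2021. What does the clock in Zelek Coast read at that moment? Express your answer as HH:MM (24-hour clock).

05:00

1 February 2021 is a Monday, so the first Friday is February 5 and the fourth is February 26.
1 September 2021 is a Wednesday, so the first Friday is September 3.
Daylight saving runs 26 February – 3 September; February 23, 2021 is outside that window, so Kesarn is on standard time at UTC+12:00.
05:00 Kesarn − 12h = 17:00 UTC (rolling into the previous day, 22 February 2021).
1 October 2020 is a Thursday, so the first Sunday is October 4 and the fourth is October 25.
1 April 2021 is a Thursday, so the first Friday is April 2 and the second is April 9.
At the standard offset (UTC+11:00), 17:00 UTC + 11h = 04:00 Zelek Coast standard time (rolling into the next day, 23 February 2021).
The standard-time date in Zelek Coast, February 23, 2021, lies within the daylight-saving period (25 October 2020 – 9 April 2021), so Zelek Coast is on daylight time, UTC+12:00.
17:00 UTC + 12h = 05:00 Zelek Coast (rolling into the next day, 23 February 2021).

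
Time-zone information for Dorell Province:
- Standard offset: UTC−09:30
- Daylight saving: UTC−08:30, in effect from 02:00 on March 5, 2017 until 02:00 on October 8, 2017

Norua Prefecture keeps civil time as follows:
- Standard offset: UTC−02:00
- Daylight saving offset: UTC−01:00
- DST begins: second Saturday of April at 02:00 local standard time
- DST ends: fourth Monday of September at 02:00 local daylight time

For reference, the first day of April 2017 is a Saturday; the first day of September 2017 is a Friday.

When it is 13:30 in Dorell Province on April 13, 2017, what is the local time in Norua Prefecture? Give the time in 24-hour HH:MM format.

21:00

Daylight saving runs 5 March – 8 October; April 13, 2017 is inside that window, so Dorell Province is at UTC−08:30.
13:30 Dorell Province + 8h30m = 22:00 UTC.
1 April 2017 is a Saturday, so the first Saturday is April 1 and the second is April 8.
1 September 2017 is a Friday, so the first Monday is September 4 and the fourth is September 25.
At the standard offset (UTC−02:00), 22:00 UTC − 2h = 20:00 Norua Prefecture standard time.
The standard-time date in Norua Prefecture, April 13, 2017, lies within the daylight-saving period (8 April – 25 September), so Norua Prefecture is on daylight time, UTC−01:00.
22:00 UTC − 1h = 21:00 Norua Prefecture.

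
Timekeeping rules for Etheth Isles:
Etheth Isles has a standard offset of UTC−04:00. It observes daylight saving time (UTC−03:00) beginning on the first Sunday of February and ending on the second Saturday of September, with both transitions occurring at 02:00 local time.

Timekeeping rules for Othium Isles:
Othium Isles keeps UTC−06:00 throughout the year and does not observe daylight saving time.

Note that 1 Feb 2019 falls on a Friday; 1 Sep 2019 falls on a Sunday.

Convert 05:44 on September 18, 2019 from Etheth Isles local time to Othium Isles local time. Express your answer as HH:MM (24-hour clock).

1 February 2019 is a Friday, so the first Sunday is February 3.
1 September 2019 is a Sunday, so the first Saturday is September 7 and the second is September 14.
Daylight saving runs 3 February – 14 September; September 18, 2019 is outside that window, so Etheth Isles is on standard time at UTC−04:00.
05:44 Etheth Isles + 4h = 09:44 UTC.
Othium Isles has no daylight saving, so its offset is UTC−06:00 year-round.
09:44 UTC − 6h = 03:44 Othium Isles.

03:44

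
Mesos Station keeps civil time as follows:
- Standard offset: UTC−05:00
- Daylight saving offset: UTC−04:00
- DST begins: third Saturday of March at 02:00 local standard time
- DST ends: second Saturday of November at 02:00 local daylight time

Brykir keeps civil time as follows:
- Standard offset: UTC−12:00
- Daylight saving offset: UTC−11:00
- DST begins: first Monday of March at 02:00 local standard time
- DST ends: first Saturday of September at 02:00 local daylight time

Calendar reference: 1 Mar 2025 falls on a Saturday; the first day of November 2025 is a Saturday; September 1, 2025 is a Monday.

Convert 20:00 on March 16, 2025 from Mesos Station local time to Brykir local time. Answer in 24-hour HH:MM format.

13:00

1 March 2025 is a Saturday, so the first Saturday is March 1 and the third is March 15.
1 November 2025 is a Saturday, so the first Saturday is November 1 and the second is November 8.
March 16, 2025 lies within the daylight-saving period (15 March – 8 November), so Mesos Station is on daylight time, UTC−04:00.
20:00 Mesos Station + 4h = 00:00 UTC (rolling into the next day, 17 March 2025).
1 March 2025 is a Saturday, so the first Monday is March 3.
1 September 2025 is a Monday, so the first Saturday is September 6.
At the standard offset (UTC−12:00), 00:00 UTC − 12h = 12:00 Brykir standard time (rolling into the previous day, 16 March 2025).
Daylight saving runs 3 March – 6 September; the standard-time date in Brykir, March 16, 2025, is inside that window, so Brykir is at UTC−11:00.
00:00 UTC − 11h = 13:00 Brykir (rolling into the previous day, 16 March 2025).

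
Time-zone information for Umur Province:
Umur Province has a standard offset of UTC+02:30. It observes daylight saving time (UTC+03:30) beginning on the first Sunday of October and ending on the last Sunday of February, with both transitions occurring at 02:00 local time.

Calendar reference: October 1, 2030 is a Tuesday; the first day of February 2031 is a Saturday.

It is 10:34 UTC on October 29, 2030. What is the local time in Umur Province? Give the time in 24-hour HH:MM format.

1 October 2030 is a Tuesday, so the first Sunday is October 6.
1 February 2031 is a Saturday, so Sundays fall on 2, 9, 16, 23; the last is February 23.
At the standard offset (UTC+02:30), 10:34 UTC + 2h30m = 13:04 Umur Province standard time.
Daylight saving runs 6 October 2030 – 23 February 2031; the standard-time date in Umur Province, October 29, 2030, is inside that window, so Umur Province is at UTC+03:30.
10:34 UTC + 3h30m = 14:04 local.

14:04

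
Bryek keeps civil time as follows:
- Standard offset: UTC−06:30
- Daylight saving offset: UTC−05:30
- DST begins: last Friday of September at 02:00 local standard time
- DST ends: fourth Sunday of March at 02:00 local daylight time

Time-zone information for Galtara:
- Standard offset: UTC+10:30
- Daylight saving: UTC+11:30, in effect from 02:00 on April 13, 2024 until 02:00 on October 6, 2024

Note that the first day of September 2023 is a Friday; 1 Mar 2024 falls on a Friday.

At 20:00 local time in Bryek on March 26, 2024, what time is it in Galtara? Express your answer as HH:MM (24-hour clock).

1 September 2023 is a Friday, so Fridays fall on 1, 8, 15, 22, 29; the last is September 29.
1 March 2024 is a Friday, so the first Sunday is March 3 and the fourth is March 24.
March 26, 2024 does not fall between 29 September 2023 and 24 March 2024, so daylight saving is not in effect and Bryek is at UTC−06:30.
20:00 Bryek + 6h30m = 02:30 UTC (rolling into the next day, 27 March 2024).
At the standard offset (UTC+10:30), 02:30 UTC + 10h30m = 13:00 Galtara standard time.
The standard-time date in Galtara, March 27, 2024, does not fall between 13 April and 6 October, so daylight saving is not in effect and Galtara is at UTC+10:30.
02:30 UTC + 10h30m = 13:00 Galtara.

13:00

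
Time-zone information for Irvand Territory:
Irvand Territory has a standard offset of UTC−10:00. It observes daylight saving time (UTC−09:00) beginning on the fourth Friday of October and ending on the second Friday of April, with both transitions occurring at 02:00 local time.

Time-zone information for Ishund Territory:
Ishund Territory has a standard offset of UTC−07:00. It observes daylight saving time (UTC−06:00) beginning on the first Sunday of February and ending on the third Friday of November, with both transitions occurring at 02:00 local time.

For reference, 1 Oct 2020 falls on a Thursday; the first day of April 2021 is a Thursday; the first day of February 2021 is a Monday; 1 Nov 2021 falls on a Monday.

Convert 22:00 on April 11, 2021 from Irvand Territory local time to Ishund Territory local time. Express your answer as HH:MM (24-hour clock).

1 October 2020 is a Thursday, so the first Friday is October 2 and the fourth is October 23.
1 April 2021 is a Thursday, so the first Friday is April 2 and the second is April 9.
April 11, 2021 is outside the daylight-saving period (23 October 2020 – 9 April 2021), so Irvand Territory is on standard time, UTC−10:00.
22:00 Irvand Territory + 10h = 08:00 UTC (rolling into the next day, 12 April 2021).
1 February 2021 is a Monday, so the first Sunday is February 7.
1 November 2021 is a Monday, so the first Friday is November 5 and the third is November 19.
At the standard offset (UTC−07:00), 08:00 UTC − 7h = 01:00 Ishund Territory standard time.
The standard-time date in Ishund Territory, April 12, 2021, lies within the daylight-saving period (7 February – 19 November), so Ishund Territory is on daylight time, UTC−06:00.
08:00 UTC − 6h = 02:00 Ishund Territory.

02:00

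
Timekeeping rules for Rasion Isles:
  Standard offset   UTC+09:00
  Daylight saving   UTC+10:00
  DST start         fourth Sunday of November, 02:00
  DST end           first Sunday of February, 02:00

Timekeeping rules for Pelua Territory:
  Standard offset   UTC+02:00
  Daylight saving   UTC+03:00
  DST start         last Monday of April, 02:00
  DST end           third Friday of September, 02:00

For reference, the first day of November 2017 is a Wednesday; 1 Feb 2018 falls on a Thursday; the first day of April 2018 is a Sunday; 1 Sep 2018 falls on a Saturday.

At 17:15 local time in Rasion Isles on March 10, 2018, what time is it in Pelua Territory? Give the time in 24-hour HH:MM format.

10:15

1 November 2017 is a Wednesday, so the first Sunday is November 5 and the fourth is November 26.
1 February 2018 is a Thursday, so the first Sunday is February 4.
March 10, 2018 does not fall between 26 November 2017 and 4 February 2018, so daylight saving is not in effect and Rasion Isles is at UTC+09:00.
17:15 Rasion Isles − 9h = 08:15 UTC.
1 April 2018 is a Sunday, so Mondays fall on 2, 9, 16, 23, 30; the last is April 30.
1 September 2018 is a Saturday, so the first Friday is September 7 and the third is September 21.
At the standard offset (UTC+02:00), 08:15 UTC + 2h = 10:15 Pelua Territory standard time.
The standard-time date in Pelua Territory, March 10, 2018, is outside the daylight-saving period (30 April – 21 September), so Pelua Territory is on standard time, UTC+02:00.
08:15 UTC + 2h = 10:15 Pelua Territory.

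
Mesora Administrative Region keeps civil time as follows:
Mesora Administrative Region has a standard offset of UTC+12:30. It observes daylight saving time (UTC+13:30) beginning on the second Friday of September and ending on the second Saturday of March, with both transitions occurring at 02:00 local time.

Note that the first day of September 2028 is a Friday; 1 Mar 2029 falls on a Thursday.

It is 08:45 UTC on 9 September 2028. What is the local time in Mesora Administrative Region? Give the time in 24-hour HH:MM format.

1 September 2028 is a Friday, so the first Friday is September 1 and the second is September 8.
1 March 2029 is a Thursday, so the first Saturday is March 3 and the second is March 10.
At the standard offset (UTC+12:30), 08:45 UTC + 12h30m = 21:15 Mesora Administrative Region standard time.
The standard-time date in Mesora Administrative Region, 9 September 2028, lies within the daylight-saving period (8 September 2028 – 10 March 2029), so Mesora Administrative Region is on daylight time, UTC+13:30.
08:45 UTC + 13h30m = 22:15 local.

22:15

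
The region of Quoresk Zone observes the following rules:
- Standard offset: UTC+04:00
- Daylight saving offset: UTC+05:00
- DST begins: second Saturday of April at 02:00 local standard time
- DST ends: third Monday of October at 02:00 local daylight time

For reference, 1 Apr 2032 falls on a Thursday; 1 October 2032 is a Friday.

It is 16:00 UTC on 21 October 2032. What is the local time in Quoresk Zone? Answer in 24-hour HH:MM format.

1 April 2032 is a Thursday, so the first Saturday is April 3 and the second is April 10.
1 October 2032 is a Friday, so the first Monday is October 4 and the third is October 18.
At the standard offset (UTC+04:00), 16:00 UTC + 4h = 20:00 Quoresk Zone standard time.
Daylight saving runs 10 April – 18 October; the standard-time date in Quoresk Zone, 21 October 2032, is outside that window, so Quoresk Zone is on standard time at UTC+04:00.
16:00 UTC + 4h = 20:00 local.

20:00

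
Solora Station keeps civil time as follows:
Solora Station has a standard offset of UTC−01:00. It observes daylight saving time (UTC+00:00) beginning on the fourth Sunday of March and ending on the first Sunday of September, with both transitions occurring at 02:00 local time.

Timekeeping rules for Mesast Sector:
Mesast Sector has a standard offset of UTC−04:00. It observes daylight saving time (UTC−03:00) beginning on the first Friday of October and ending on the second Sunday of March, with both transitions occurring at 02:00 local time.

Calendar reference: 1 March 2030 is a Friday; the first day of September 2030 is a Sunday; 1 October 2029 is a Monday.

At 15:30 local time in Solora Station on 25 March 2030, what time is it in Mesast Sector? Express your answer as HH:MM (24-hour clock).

11:30

1 March 2030 is a Friday, so the first Sunday is March 3 and the fourth is March 24.
1 September 2030 is a Sunday, so the first Sunday is September 1.
25 March 2030 lies within the daylight-saving period (24 March – 1 September), so Solora Station is on daylight time, UTC+00:00.
15:30 Solora Station − 0h = 15:30 UTC.
1 October 2029 is a Monday, so the first Friday is October 5.
1 March 2030 is a Friday, so the first Sunday is March 3 and the second is March 10.
At the standard offset (UTC−04:00), 15:30 UTC − 4h = 11:30 Mesast Sector standard time.
Daylight saving runs 5 October 2029 – 10 March 2030; the standard-time date in Mesast Sector, 25 March 2030, is outside that window, so Mesast Sector is on standard time at UTC−04:00.
15:30 UTC − 4h = 11:30 Mesast Sector.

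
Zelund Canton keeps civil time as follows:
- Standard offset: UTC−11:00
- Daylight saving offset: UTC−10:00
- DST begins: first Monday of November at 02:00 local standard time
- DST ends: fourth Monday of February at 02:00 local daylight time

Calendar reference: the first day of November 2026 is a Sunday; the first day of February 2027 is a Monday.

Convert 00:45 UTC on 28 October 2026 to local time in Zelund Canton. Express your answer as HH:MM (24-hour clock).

13:45

1 November 2026 is a Sunday, so the first Monday is November 2.
1 February 2027 is a Monday, so the first Monday is February 1 and the fourth is February 22.
At the standard offset (UTC−11:00), 00:45 UTC − 11h = 13:45 Zelund Canton standard time (rolling into the previous day, 27 October 2026).
The standard-time date in Zelund Canton, 27 October 2026, is outside the daylight-saving period (2 November 2026 – 22 February 2027), so Zelund Canton is on standard time, UTC−11:00.
00:45 UTC − 11h = 13:45 local (rolling into the previous day, 27 October 2026).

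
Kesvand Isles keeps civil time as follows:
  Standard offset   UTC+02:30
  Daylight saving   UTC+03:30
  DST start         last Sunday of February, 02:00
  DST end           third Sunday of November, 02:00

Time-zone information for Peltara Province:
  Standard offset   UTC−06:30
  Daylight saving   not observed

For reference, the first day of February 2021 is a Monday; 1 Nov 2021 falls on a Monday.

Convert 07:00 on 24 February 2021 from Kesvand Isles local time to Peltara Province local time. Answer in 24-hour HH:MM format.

1 February 2021 is a Monday, so Sundays fall on 7, 14, 21, 28; the last is February 28.
1 November 2021 is a Monday, so the first Sunday is November 7 and the third is November 21.
24 February 2021 does not fall between 28 February and 21 November, so daylight saving is not in effect and Kesvand Isles is at UTC+02:30.
07:00 Kesvand Isles − 2h30m = 04:30 UTC.
Peltara Province stays on UTC−06:30 all year.
04:30 UTC − 6h30m = 22:00 Peltara Province (rolling into the previous day, 23 February 2021).

22:00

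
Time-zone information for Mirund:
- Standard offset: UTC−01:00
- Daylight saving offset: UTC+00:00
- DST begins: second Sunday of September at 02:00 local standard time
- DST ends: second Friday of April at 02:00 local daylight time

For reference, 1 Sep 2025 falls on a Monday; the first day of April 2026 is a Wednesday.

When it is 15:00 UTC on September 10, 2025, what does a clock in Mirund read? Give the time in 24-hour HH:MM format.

1 September 2025 is a Monday, so the first Sunday is September 7 and the second is September 14.
1 April 2026 is a Wednesday, so the first Friday is April 3 and the second is April 10.
At the standard offset (UTC−01:00), 15:00 UTC − 1h = 14:00 Mirund standard time.
The standard-time date in Mirund, September 10, 2025, does not fall between 14 September 2025 and 10 April 2026, so daylight saving is not in effect and Mirund is at UTC−01:00.
15:00 UTC − 1h = 14:00 local.

14:00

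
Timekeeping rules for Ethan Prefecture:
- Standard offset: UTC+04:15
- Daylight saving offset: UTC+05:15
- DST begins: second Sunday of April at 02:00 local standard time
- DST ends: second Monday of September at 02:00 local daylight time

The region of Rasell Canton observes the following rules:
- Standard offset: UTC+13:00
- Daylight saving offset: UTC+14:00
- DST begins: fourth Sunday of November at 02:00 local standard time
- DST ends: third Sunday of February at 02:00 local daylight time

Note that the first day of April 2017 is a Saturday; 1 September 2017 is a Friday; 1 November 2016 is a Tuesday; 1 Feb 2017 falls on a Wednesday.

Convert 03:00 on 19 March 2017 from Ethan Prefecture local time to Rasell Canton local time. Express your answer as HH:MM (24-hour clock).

11:45

1 April 2017 is a Saturday, so the first Sunday is April 2 and the second is April 9.
1 September 2017 is a Friday, so the first Monday is September 4 and the second is September 11.
19 March 2017 does not fall between 9 April and 11 September, so daylight saving is not in effect and Ethan Prefecture is at UTC+04:15.
03:00 Ethan Prefecture − 4h15m = 22:45 UTC (rolling into the previous day, 18 March 2017).
1 November 2016 is a Tuesday, so the first Sunday is November 6 and the fourth is November 27.
1 February 2017 is a Wednesday, so the first Sunday is February 5 and the third is February 19.
At the standard offset (UTC+13:00), 22:45 UTC + 13h = 11:45 Rasell Canton standard time (rolling into the next day, 19 March 2017).
Daylight saving runs 27 November 2016 – 19 February 2017; the standard-time date in Rasell Canton, 19 March 2017, is outside that window, so Rasell Canton is on standard time at UTC+13:00.
22:45 UTC + 13h = 11:45 Rasell Canton (rolling into the next day, 19 March 2017).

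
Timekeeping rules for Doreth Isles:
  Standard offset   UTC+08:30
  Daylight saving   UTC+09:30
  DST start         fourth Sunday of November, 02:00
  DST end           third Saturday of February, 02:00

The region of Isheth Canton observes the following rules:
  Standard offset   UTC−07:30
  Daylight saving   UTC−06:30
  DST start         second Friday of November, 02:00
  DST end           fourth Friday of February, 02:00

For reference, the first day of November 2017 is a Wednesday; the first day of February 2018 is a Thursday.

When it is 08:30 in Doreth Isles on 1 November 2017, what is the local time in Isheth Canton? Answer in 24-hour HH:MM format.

1 November 2017 is a Wednesday, so the first Sunday is November 5 and the fourth is November 26.
1 February 2018 is a Thursday, so the first Saturday is February 3 and the third is February 17.
Daylight saving runs 26 November 2017 – 17 February 2018; 1 November 2017 is outside that window, so Doreth Isles is on standard time at UTC+08:30.
08:30 Doreth Isles − 8h30m = 00:00 UTC.
1 November 2017 is a Wednesday, so the first Friday is November 3 and the second is November 10.
1 February 2018 is a Thursday, so the first Friday is February 2 and the fourth is February 23.
At the standard offset (UTC−07:30), 00:00 UTC − 7h30m = 16:30 Isheth Canton standard time (rolling into the previous day, 31 October 2017).
The standard-time date in Isheth Canton, 31 October 2017, is outside the daylight-saving period (10 November 2017 – 23 February 2018), so Isheth Canton is on standard time, UTC−07:30.
00:00 UTC − 7h30m = 16:30 Isheth Canton (rolling into the previous day, 31 October 2017).

16:30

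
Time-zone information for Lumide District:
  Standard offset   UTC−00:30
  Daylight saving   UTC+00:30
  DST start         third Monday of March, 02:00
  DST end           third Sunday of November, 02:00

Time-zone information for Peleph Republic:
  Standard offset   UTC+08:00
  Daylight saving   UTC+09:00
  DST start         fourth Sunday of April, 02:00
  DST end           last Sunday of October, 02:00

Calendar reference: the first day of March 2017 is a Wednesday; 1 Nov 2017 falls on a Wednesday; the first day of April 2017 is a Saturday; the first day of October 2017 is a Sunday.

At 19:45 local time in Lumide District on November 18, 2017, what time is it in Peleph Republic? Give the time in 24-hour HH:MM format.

1 March 2017 is a Wednesday, so the first Monday is March 6 and the third is March 20.
1 November 2017 is a Wednesday, so the first Sunday is November 5 and the third is November 19.
November 18, 2017 falls between 20 March and 19 November, so daylight saving is in effect and Lumide District is at UTC+00:30.
19:45 Lumide District − 0h30m = 19:15 UTC.
1 April 2017 is a Saturday, so the first Sunday is April 2 and the fourth is April 23.
1 October 2017 is a Sunday, so Sundays fall on 1, 8, 15, 22, 29; the last is October 29.
At the standard offset (UTC+08:00), 19:15 UTC + 8h = 03:15 Peleph Republic standard time (rolling into the next day, 19 November 2017).
The standard-time date in Peleph Republic, November 19, 2017, does not fall between 23 April and 29 October, so daylight saving is not in effect and Peleph Republic is at UTC+08:00.
19:15 UTC + 8h = 03:15 Peleph Republic (rolling into the next day, 19 November 2017).

03:15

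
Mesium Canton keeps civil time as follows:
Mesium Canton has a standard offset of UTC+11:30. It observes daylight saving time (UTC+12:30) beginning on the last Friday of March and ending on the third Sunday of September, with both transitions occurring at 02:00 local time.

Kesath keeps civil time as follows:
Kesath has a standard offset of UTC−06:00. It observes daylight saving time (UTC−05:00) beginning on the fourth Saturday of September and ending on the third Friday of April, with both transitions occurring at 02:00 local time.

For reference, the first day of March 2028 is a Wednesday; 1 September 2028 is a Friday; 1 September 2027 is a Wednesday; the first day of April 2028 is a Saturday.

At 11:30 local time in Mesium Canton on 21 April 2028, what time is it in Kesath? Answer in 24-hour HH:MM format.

18:00

1 March 2028 is a Wednesday, so Fridays fall on 3, 10, 17, 24, 31; the last is March 31.
1 September 2028 is a Friday, so the first Sunday is September 3 and the third is September 17.
Daylight saving runs 31 March – 17 September; 21 April 2028 is inside that window, so Mesium Canton is at UTC+12:30.
11:30 Mesium Canton − 12h30m = 23:00 UTC (rolling into the previous day, 20 April 2028).
1 September 2027 is a Wednesday, so the first Saturday is September 4 and the fourth is September 25.
1 April 2028 is a Saturday, so the first Friday is April 7 and the third is April 21.
At the standard offset (UTC−06:00), 23:00 UTC − 6h = 17:00 Kesath standard time.
The standard-time date in Kesath, 20 April 2028, falls between 25 September 2027 and 21 April 2028, so daylight saving is in effect and Kesath is at UTC−05:00.
23:00 UTC − 5h = 18:00 Kesath.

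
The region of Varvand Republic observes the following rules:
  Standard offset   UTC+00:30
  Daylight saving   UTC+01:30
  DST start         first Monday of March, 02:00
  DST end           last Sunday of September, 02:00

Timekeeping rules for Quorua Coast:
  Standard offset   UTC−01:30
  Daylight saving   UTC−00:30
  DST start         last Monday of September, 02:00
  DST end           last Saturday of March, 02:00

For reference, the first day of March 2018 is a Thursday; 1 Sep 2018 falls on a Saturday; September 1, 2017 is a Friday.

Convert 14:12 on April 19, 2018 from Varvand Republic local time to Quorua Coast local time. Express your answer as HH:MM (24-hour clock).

11:12

1 March 2018 is a Thursday, so the first Monday is March 5.
1 September 2018 is a Saturday, so Sundays fall on 2, 9, 16, 23, 30; the last is September 30.
Daylight saving runs 5 March – 30 September; April 19, 2018 is inside that window, so Varvand Republic is at UTC+01:30.
14:12 Varvand Republic − 1h30m = 12:42 UTC.
1 September 2017 is a Friday, so Mondays fall on 4, 11, 18, 25; the last is September 25.
1 March 2018 is a Thursday, so Saturdays fall on 3, 10, 17, 24, 31; the last is March 31.
At the standard offset (UTC−01:30), 12:42 UTC − 1h30m = 11:12 Quorua Coast standard time.
The standard-time date in Quorua Coast, April 19, 2018, does not fall between 25 September 2017 and 31 March 2018, so daylight saving is not in effect and Quorua Coast is at UTC−01:30.
12:42 UTC − 1h30m = 11:12 Quorua Coast.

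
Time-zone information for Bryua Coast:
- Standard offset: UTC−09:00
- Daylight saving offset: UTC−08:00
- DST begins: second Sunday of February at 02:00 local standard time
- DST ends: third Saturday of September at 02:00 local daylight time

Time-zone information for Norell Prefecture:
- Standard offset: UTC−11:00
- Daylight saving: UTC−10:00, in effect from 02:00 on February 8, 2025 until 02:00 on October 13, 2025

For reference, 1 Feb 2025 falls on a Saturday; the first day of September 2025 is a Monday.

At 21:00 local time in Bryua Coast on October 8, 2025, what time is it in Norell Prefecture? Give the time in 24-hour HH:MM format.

20:00

1 February 2025 is a Saturday, so the first Sunday is February 2 and the second is February 9.
1 September 2025 is a Monday, so the first Saturday is September 6 and the third is September 20.
October 8, 2025 is outside the daylight-saving period (9 February – 20 September), so Bryua Coast is on standard time, UTC−09:00.
21:00 Bryua Coast + 9h = 06:00 UTC (rolling into the next day, 9 October 2025).
At the standard offset (UTC−11:00), 06:00 UTC − 11h = 19:00 Norell Prefecture standard time (rolling into the previous day, 8 October 2025).
The standard-time date in Norell Prefecture, October 8, 2025, falls between 8 February and 13 October, so daylight saving is in effect and Norell Prefecture is at UTC−10:00.
06:00 UTC − 10h = 20:00 Norell Prefecture (rolling into the previous day, 8 October 2025).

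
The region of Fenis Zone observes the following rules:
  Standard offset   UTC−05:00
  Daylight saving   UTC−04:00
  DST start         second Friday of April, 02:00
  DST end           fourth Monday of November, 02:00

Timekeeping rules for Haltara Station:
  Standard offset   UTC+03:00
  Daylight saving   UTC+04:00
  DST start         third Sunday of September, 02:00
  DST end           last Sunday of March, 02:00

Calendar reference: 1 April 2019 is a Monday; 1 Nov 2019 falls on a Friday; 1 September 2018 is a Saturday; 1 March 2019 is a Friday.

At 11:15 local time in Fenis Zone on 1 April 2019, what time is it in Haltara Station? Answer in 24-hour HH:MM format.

19:15

1 April 2019 is a Monday, so the first Friday is April 5 and the second is April 12.
1 November 2019 is a Friday, so the first Monday is November 4 and the fourth is November 25.
1 April 2019 is outside the daylight-saving period (12 April – 25 November), so Fenis Zone is on standard time, UTC−05:00.
11:15 Fenis Zone + 5h = 16:15 UTC.
1 September 2018 is a Saturday, so the first Sunday is September 2 and the third is September 16.
1 March 2019 is a Friday, so Sundays fall on 3, 10, 17, 24, 31; the last is March 31.
At the standard offset (UTC+03:00), 16:15 UTC + 3h = 19:15 Haltara Station standard time.
The standard-time date in Haltara Station, 1 April 2019, is outside the daylight-saving period (16 September 2018 – 31 March 2019), so Haltara Station is on standard time, UTC+03:00.
16:15 UTC + 3h = 19:15 Haltara Station.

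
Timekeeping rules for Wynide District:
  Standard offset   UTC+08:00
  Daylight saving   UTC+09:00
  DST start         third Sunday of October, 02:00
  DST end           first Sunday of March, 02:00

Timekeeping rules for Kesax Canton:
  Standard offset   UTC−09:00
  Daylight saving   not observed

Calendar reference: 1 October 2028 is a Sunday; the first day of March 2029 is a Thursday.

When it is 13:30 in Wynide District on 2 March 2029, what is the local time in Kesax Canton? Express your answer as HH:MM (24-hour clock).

1 October 2028 is a Sunday, so the first Sunday is October 1 and the third is October 15.
1 March 2029 is a Thursday, so the first Sunday is March 4.
2 March 2029 lies within the daylight-saving period (15 October 2028 – 4 March 2029), so Wynide District is on daylight time, UTC+09:00.
13:30 Wynide District − 9h = 04:30 UTC.
Kesax Canton stays on UTC−09:00 all year.
04:30 UTC − 9h = 19:30 Kesax Canton (rolling into the previous day, 1 March 2029).

19:30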